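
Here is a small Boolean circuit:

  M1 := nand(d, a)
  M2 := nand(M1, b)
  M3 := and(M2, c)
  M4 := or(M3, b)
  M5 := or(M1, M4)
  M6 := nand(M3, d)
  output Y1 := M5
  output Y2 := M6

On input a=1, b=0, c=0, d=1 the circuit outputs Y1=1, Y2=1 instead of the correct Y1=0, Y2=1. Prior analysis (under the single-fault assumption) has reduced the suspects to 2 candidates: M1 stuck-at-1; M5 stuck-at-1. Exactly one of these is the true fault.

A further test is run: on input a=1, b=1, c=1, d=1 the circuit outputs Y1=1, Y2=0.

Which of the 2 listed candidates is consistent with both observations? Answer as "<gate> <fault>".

Evaluate each candidate on input a=1, b=1, c=1, d=1:
  M1 stuck-at-1: M1=1 [stuck-at-1], M2=0, M3=0, M4=1, M5=1, M6=1 → Y1=1, Y2=1 — eliminated
  M5 stuck-at-1: M1=0, M2=1, M3=1, M4=1, M5=1 [stuck-at-1], M6=0 → Y1=1, Y2=0 — matches
Only M5 stuck-at-1 reproduces the observed Y1=1, Y2=0.

M5 stuck-at-1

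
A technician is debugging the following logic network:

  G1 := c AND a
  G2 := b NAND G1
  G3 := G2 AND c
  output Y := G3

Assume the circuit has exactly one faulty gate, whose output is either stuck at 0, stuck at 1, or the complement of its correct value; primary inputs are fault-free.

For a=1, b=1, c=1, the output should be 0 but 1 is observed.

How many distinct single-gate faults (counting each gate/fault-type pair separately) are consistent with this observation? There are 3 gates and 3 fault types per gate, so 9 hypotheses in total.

Fault-free: G1=1, G2=0, G3=0 → 0. Observed 1.
  G1 stuck-at-0: output 1 ✓
  G1 stuck-at-1: output 0 ✗
  G1 inverted output: output 1 ✓
  G2 stuck-at-0: output 0 ✗
  G2 stuck-at-1: output 1 ✓
  G2 inverted output: output 1 ✓
  G3 stuck-at-0: output 0 ✗
  G3 stuck-at-1: output 1 ✓
  G3 inverted output: output 1 ✓
Consistent faults: {G1 stuck-at-0, G1 inverted output, G2 stuck-at-1, G2 inverted output, G3 stuck-at-1, G3 inverted output} — 6 in all.

6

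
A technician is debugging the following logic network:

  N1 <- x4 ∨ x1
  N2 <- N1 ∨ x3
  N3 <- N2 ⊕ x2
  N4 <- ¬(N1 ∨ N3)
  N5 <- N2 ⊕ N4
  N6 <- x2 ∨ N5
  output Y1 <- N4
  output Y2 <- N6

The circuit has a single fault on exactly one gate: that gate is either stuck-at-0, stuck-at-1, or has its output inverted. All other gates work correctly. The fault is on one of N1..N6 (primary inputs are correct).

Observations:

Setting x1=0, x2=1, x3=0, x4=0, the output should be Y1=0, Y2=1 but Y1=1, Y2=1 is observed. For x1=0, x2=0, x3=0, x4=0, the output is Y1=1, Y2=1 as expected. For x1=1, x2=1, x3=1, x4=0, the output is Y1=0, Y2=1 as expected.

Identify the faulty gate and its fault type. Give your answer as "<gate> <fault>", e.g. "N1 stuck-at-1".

N3 stuck-at-0

Fault-free values for test 1 (x1=0, x2=1, x3=0, x4=0): N1=0, N2=0, N3=1, N4=0, N5=0, N6=1, giving Y1=0, Y2=1. Observed Y1=1, Y2=1.
Test 1: faults giving observed Y1=1, Y2=1 are {N2 stuck-at-1, N2 inverted output, N3 stuck-at-0, N3 inverted output, N4 stuck-at-1, N4 inverted output}.
Test 2 (x1=0, x2=0, x3=0, x4=0): fault-free N1=0, N2=0, N3=0, N4=1, N5=1, N6=1 → Y1=1, Y2=1; observed Y1=1, Y2=1. Eliminates N2 stuck-at-1, N2 inverted output, N3 inverted output, N4 inverted output.
Test 3 (x1=1, x2=1, x3=1, x4=0): fault-free N1=1, N2=1, N3=0, N4=0, N5=1, N6=1 → Y1=0, Y2=1; observed Y1=0, Y2=1. Eliminates N4 stuck-at-1.
Only N3 stuck-at-0 is consistent with every test.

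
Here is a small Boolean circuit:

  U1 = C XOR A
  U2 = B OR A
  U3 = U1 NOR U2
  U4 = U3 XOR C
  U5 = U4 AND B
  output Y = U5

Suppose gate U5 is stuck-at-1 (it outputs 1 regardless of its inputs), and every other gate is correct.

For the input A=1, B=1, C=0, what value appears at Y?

1

Propagate with U5 forced: U1=1, U2=1, U3=0, U4=0, U5=1 [stuck-at-1].
So Y = 1. (Without the fault it would be 0.)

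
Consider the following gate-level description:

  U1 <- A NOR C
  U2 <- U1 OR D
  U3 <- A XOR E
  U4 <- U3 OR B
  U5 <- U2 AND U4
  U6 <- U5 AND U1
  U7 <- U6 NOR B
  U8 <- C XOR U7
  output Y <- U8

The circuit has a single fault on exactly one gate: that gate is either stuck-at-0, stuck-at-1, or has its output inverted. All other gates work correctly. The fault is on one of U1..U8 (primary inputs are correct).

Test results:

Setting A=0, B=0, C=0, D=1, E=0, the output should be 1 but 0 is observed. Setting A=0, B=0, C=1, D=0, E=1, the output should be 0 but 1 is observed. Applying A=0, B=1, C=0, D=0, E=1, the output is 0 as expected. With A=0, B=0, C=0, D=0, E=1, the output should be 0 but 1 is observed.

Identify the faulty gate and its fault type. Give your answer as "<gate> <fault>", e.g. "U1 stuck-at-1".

Fault-free values for test 1 (A=0, B=0, C=0, D=1, E=0): U1=1, U2=1, U3=0, U4=0, U5=0, U6=0, U7=1, U8=1, giving Y=1. Observed 0.
Test 1: faults giving observed 0 are {U3 stuck-at-1, U3 inverted output, U4 stuck-at-1, U4 inverted output, U5 stuck-at-1, U5 inverted output, U6 stuck-at-1, U6 inverted output, U7 stuck-at-0, U7 inverted output, U8 stuck-at-0, U8 inverted output}.
Test 2 (A=0, B=0, C=1, D=0, E=1): fault-free U1=0, U2=0, U3=1, U4=1, U5=0, U6=0, U7=1, U8=0 → 0; observed 1. Eliminates U3 stuck-at-1, U3 inverted output, U4 stuck-at-1, U4 inverted output, U5 stuck-at-1, U5 inverted output, U8 stuck-at-0.
Test 3 (A=0, B=1, C=0, D=0, E=1): fault-free U1=1, U2=1, U3=1, U4=1, U5=1, U6=1, U7=0, U8=0 → 0; observed 0. Eliminates U7 inverted output, U8 inverted output.
Test 4 (A=0, B=0, C=0, D=0, E=1): fault-free U1=1, U2=1, U3=1, U4=1, U5=1, U6=1, U7=0, U8=0 → 0; observed 1. Eliminates U6 stuck-at-1, U7 stuck-at-0.
Only U6 inverted output is consistent with every test.

U6 inverted output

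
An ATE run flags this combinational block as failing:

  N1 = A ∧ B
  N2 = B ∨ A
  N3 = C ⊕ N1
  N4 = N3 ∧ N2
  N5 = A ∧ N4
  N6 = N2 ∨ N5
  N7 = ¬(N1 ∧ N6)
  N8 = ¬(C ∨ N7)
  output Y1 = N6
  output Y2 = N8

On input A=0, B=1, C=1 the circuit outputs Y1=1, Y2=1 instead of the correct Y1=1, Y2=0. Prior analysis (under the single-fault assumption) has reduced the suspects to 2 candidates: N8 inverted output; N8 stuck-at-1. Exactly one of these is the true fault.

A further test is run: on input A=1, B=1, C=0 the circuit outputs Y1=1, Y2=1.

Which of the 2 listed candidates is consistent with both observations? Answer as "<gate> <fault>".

Evaluate each candidate on input A=1, B=1, C=0:
  N8 inverted output: N1=1, N2=1, N3=1, N4=1, N5=1, N6=1, N7=0, N8=0 [inverted output] → Y1=1, Y2=0 — eliminated
  N8 stuck-at-1: N1=1, N2=1, N3=1, N4=1, N5=1, N6=1, N7=0, N8=1 [stuck-at-1] → Y1=1, Y2=1 — matches
Only N8 stuck-at-1 reproduces the observed Y1=1, Y2=1.

N8 stuck-at-1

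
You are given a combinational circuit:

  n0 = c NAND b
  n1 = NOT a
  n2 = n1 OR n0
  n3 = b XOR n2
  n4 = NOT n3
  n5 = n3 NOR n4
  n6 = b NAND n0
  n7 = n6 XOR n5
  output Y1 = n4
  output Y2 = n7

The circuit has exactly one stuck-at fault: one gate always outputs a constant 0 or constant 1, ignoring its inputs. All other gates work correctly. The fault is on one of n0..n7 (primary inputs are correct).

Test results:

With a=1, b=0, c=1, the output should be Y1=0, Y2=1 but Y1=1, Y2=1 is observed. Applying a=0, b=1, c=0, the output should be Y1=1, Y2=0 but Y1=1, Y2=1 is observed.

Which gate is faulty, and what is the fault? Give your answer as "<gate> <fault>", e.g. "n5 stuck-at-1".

n0 stuck-at-0

Fault-free values for test 1 (a=1, b=0, c=1): n0=1, n1=0, n2=1, n3=1, n4=0, n5=0, n6=1, n7=1, giving Y1=0, Y2=1. Observed Y1=1, Y2=1.
Test 1: faults giving observed Y1=1, Y2=1 are {n0 stuck-at-0, n2 stuck-at-0, n3 stuck-at-0, n4 stuck-at-1}.
Test 2 (a=0, b=1, c=0): fault-free n0=1, n1=1, n2=1, n3=0, n4=1, n5=0, n6=0, n7=0 → Y1=1, Y2=0; observed Y1=1, Y2=1. Eliminates n2 stuck-at-0, n3 stuck-at-0, n4 stuck-at-1.
Only n0 stuck-at-0 is consistent with every test.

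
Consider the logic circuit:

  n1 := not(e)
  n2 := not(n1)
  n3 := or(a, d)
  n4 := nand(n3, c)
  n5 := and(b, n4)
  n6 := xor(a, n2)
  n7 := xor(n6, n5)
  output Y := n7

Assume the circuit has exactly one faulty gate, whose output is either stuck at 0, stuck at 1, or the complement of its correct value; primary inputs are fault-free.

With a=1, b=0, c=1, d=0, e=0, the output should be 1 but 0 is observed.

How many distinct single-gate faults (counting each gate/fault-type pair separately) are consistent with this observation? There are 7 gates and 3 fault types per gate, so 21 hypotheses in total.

Fault-free: n1=1, n2=0, n3=1, n4=0, n5=0, n6=1, n7=1 → 1. Observed 0.
  n1: stuck-at-0, inverted output ✓; others ✗
  n2: stuck-at-1, inverted output ✓; others ✗
  n3: none of the 3 fault types match ✗
  n4: none of the 3 fault types match ✗
  n5: stuck-at-1, inverted output ✓; others ✗
  n6: stuck-at-0, inverted output ✓; others ✗
  n7: stuck-at-0, inverted output ✓; others ✗
Consistent faults: {n1 stuck-at-0, n1 inverted output, n2 stuck-at-1, n2 inverted output, n5 stuck-at-1, n5 inverted output, n6 stuck-at-0, n6 inverted output, n7 stuck-at-0, n7 inverted output} — 10 in all.

10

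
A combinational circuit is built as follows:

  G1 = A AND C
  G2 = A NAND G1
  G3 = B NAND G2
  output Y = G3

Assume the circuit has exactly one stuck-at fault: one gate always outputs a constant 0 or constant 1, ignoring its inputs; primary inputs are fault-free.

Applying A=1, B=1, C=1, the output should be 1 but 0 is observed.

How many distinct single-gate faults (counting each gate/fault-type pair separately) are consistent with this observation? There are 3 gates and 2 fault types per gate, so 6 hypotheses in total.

3

Fault-free: G1=1, G2=0, G3=1 → 1. Observed 0.
  G1 stuck-at-0: output 0 ✓
  G1 stuck-at-1: output 1 ✗
  G2 stuck-at-0: output 1 ✗
  G2 stuck-at-1: output 0 ✓
  G3 stuck-at-0: output 0 ✓
  G3 stuck-at-1: output 1 ✗
Consistent faults: {G1 stuck-at-0, G2 stuck-at-1, G3 stuck-at-0} — 3 in all.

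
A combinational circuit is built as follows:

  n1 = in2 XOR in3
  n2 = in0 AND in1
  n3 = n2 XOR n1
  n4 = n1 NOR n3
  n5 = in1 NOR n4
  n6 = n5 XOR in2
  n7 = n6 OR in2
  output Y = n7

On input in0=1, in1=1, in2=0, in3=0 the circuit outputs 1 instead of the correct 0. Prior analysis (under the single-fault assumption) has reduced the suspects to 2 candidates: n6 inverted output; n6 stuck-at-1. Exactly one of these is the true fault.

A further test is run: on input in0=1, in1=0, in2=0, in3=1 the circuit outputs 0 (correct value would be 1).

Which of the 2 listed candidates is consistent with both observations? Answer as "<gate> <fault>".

n6 inverted output

Evaluate each candidate on input in0=1, in1=0, in2=0, in3=1:
  n6 inverted output: n1=1, n2=0, n3=1, n4=0, n5=1, n6=0 [inverted output], n7=0 → 0 — matches
  n6 stuck-at-1: n1=1, n2=0, n3=1, n4=0, n5=1, n6=1 [stuck-at-1], n7=1 → 1 — eliminated
Only n6 inverted output reproduces the observed 0.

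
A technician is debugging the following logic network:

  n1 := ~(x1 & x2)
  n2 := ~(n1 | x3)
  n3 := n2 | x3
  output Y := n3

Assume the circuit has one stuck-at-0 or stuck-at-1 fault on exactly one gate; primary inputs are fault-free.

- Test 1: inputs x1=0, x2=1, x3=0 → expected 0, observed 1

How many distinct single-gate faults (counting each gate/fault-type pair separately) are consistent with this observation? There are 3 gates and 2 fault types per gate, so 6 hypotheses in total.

Fault-free: n1=1, n2=0, n3=0 → 0. Observed 1.
  n1 stuck-at-0: output 1 ✓
  n1 stuck-at-1: output 0 ✗
  n2 stuck-at-0: output 0 ✗
  n2 stuck-at-1: output 1 ✓
  n3 stuck-at-0: output 0 ✗
  n3 stuck-at-1: output 1 ✓
Consistent faults: {n1 stuck-at-0, n2 stuck-at-1, n3 stuck-at-1} — 3 in all.

3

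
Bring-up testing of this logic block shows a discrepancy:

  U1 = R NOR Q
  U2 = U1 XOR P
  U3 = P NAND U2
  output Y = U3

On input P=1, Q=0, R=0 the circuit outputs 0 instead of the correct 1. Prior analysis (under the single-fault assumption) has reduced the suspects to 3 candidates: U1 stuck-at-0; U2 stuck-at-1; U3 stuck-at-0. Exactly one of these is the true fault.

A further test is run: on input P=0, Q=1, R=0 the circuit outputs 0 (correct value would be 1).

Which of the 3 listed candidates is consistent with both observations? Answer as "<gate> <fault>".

U3 stuck-at-0

Evaluate each candidate on input P=0, Q=1, R=0:
  U1 stuck-at-0: U1=0 [stuck-at-0], U2=0, U3=1 → 1 — eliminated
  U2 stuck-at-1: U1=0, U2=1 [stuck-at-1], U3=1 → 1 — eliminated
  U3 stuck-at-0: U1=0, U2=0, U3=0 [stuck-at-0] → 0 — matches
Only U3 stuck-at-0 reproduces the observed 0.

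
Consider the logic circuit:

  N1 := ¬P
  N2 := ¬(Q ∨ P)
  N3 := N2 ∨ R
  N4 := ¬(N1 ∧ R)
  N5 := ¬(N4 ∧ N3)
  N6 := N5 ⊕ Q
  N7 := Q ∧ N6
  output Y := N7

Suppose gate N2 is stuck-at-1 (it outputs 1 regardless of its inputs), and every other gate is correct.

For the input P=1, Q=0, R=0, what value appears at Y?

0

Propagate with N2 forced: N1=0, N2=1 [stuck-at-1], N3=1, N4=1, N5=0, N6=0, N7=0.
So Y = 0. (Same as the fault-free value — the fault is masked on this input.)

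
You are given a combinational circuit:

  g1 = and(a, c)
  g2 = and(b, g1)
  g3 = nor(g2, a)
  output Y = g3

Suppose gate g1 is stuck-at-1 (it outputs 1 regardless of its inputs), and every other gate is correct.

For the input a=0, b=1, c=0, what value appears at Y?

0

Propagate with g1 forced: g1=1 [stuck-at-1], g2=1, g3=0.
So Y = 0. (Without the fault it would be 1.)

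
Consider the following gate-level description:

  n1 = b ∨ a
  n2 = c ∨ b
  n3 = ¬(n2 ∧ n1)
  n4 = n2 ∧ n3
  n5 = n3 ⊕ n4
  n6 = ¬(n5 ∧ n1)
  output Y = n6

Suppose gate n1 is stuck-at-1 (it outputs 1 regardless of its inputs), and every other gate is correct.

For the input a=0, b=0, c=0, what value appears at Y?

0

Propagate with n1 forced: n1=1 [stuck-at-1], n2=0, n3=1, n4=0, n5=1, n6=0.
So Y = 0. (Without the fault it would be 1.)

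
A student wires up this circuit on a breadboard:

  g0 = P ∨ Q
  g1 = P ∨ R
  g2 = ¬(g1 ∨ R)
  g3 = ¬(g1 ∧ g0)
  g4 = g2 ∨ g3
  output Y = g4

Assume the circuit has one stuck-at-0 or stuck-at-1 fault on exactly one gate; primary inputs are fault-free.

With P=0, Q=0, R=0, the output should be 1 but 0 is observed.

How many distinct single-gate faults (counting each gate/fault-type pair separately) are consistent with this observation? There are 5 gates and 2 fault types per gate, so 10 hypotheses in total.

1

Fault-free: g0=0, g1=0, g2=1, g3=1, g4=1 → 1. Observed 0.
  g0 stuck-at-0: output 1 ✗
  g0 stuck-at-1: output 1 ✗
  g1 stuck-at-0: output 1 ✗
  g1 stuck-at-1: output 1 ✗
  g2 stuck-at-0: output 1 ✗
  g2 stuck-at-1: output 1 ✗
  g3 stuck-at-0: output 1 ✗
  g3 stuck-at-1: output 1 ✗
  g4 stuck-at-0: output 0 ✓
  g4 stuck-at-1: output 1 ✗
Consistent faults: {g4 stuck-at-0} — 1 in all.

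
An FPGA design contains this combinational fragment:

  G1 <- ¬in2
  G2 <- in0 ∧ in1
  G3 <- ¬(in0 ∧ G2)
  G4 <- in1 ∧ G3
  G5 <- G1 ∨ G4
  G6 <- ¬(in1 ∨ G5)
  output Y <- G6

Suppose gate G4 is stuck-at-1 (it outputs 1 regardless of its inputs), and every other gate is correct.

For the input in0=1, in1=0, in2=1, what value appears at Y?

0

Propagate with G4 forced: G1=0, G2=0, G3=1, G4=1 [stuck-at-1], G5=1, G6=0.
So Y = 0. (Without the fault it would be 1.)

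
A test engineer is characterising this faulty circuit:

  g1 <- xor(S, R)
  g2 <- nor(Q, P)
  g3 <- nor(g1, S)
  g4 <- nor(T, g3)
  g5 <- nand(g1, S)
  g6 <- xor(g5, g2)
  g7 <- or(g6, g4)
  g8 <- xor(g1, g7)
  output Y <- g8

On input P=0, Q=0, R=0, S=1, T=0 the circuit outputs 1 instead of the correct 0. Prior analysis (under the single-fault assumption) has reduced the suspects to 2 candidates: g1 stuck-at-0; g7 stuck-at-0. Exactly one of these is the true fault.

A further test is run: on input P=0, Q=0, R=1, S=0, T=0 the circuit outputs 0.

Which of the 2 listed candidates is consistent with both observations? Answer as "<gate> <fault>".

g1 stuck-at-0

Evaluate each candidate on input P=0, Q=0, R=1, S=0, T=0:
  g1 stuck-at-0: g1=0 [stuck-at-0], g2=1, g3=1, g4=0, g5=1, g6=0, g7=0, g8=0 → 0 — matches
  g7 stuck-at-0: g1=1, g2=1, g3=0, g4=1, g5=1, g6=0, g7=0 [stuck-at-0], g8=1 → 1 — eliminated
Only g1 stuck-at-0 reproduces the observed 0.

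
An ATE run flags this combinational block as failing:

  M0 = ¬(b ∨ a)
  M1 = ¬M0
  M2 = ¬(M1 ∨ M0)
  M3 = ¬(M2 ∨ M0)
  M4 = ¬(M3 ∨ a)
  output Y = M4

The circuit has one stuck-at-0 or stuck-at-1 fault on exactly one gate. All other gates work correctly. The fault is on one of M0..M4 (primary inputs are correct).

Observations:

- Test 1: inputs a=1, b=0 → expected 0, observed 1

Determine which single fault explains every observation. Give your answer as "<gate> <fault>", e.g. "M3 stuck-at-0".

M4 stuck-at-1

Fault-free values for test 1 (a=1, b=0): M0=0, M1=1, M2=0, M3=1, M4=0, giving Y=0. Observed 1.
Test 1: faults giving observed 1 are {M4 stuck-at-1}.
Only M4 stuck-at-1 is consistent with every test.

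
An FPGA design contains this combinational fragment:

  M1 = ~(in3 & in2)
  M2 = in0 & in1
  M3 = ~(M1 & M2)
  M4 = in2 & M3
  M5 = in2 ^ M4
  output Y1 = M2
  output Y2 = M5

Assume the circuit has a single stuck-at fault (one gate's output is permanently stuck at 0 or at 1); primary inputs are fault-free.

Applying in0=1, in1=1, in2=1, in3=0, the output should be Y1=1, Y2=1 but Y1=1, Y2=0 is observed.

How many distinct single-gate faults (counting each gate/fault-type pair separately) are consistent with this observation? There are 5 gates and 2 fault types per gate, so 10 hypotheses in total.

4

Fault-free: M1=1, M2=1, M3=0, M4=0, M5=1 → Y1=1, Y2=1. Observed Y1=1, Y2=0.
  M1 stuck-at-0: output Y1=1, Y2=0 ✓
  M1 stuck-at-1: output Y1=1, Y2=1 ✗
  M2 stuck-at-0: output Y1=0, Y2=0 ✗
  M2 stuck-at-1: output Y1=1, Y2=1 ✗
  M3 stuck-at-0: output Y1=1, Y2=1 ✗
  M3 stuck-at-1: output Y1=1, Y2=0 ✓
  M4 stuck-at-0: output Y1=1, Y2=1 ✗
  M4 stuck-at-1: output Y1=1, Y2=0 ✓
  M5 stuck-at-0: output Y1=1, Y2=0 ✓
  M5 stuck-at-1: output Y1=1, Y2=1 ✗
Consistent faults: {M1 stuck-at-0, M3 stuck-at-1, M4 stuck-at-1, M5 stuck-at-0} — 4 in all.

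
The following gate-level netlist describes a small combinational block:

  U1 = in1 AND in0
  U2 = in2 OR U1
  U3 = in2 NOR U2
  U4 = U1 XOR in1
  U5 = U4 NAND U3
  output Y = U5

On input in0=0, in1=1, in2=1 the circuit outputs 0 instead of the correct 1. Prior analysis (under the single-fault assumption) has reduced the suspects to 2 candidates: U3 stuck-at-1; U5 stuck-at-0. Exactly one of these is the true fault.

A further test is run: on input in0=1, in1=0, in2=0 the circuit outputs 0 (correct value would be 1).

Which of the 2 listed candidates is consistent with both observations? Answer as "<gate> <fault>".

U5 stuck-at-0

Evaluate each candidate on input in0=1, in1=0, in2=0:
  U3 stuck-at-1: U1=0, U2=0, U3=1 [stuck-at-1], U4=0, U5=1 → 1 — eliminated
  U5 stuck-at-0: U1=0, U2=0, U3=1, U4=0, U5=0 [stuck-at-0] → 0 — matches
Only U5 stuck-at-0 reproduces the observed 0.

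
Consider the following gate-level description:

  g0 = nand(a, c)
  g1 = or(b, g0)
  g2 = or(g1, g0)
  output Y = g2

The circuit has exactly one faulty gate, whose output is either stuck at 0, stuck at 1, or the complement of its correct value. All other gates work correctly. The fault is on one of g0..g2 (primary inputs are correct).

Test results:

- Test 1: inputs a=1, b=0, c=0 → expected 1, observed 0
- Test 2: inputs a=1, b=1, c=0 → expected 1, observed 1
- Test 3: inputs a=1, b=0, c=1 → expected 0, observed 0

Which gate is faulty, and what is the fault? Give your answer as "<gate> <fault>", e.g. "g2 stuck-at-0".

g0 stuck-at-0

Fault-free values for test 1 (a=1, b=0, c=0): g0=1, g1=1, g2=1, giving Y=1. Observed 0.
Test 1: faults giving observed 0 are {g0 stuck-at-0, g0 inverted output, g2 stuck-at-0, g2 inverted output}.
Test 2 (a=1, b=1, c=0): fault-free g0=1, g1=1, g2=1 → 1; observed 1. Eliminates g2 stuck-at-0, g2 inverted output.
Test 3 (a=1, b=0, c=1): fault-free g0=0, g1=0, g2=0 → 0; observed 0. Eliminates g0 inverted output.
Only g0 stuck-at-0 is consistent with every test.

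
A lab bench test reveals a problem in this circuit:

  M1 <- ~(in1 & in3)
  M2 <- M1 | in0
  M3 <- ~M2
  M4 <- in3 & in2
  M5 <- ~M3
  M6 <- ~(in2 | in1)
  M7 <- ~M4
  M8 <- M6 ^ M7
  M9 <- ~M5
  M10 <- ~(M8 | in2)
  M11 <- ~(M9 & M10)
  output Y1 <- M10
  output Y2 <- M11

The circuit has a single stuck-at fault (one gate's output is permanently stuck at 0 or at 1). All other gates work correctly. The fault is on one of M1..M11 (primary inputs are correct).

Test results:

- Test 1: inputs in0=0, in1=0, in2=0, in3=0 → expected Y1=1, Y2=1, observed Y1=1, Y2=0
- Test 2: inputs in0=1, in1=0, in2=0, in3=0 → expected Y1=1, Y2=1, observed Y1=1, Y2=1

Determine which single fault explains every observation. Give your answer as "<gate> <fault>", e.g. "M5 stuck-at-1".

Fault-free values for test 1 (in0=0, in1=0, in2=0, in3=0): M1=1, M2=1, M3=0, M4=0, M5=1, M6=1, M7=1, M8=0, M9=0, M10=1, M11=1, giving Y1=1, Y2=1. Observed Y1=1, Y2=0.
Test 1: faults giving observed Y1=1, Y2=0 are {M1 stuck-at-0, M2 stuck-at-0, M3 stuck-at-1, M5 stuck-at-0, M9 stuck-at-1, M11 stuck-at-0}.
Test 2 (in0=1, in1=0, in2=0, in3=0): fault-free M1=1, M2=1, M3=0, M4=0, M5=1, M6=1, M7=1, M8=0, M9=0, M10=1, M11=1 → Y1=1, Y2=1; observed Y1=1, Y2=1. Eliminates M2 stuck-at-0, M3 stuck-at-1, M5 stuck-at-0, M9 stuck-at-1, M11 stuck-at-0.
Only M1 stuck-at-0 is consistent with every test.

M1 stuck-at-0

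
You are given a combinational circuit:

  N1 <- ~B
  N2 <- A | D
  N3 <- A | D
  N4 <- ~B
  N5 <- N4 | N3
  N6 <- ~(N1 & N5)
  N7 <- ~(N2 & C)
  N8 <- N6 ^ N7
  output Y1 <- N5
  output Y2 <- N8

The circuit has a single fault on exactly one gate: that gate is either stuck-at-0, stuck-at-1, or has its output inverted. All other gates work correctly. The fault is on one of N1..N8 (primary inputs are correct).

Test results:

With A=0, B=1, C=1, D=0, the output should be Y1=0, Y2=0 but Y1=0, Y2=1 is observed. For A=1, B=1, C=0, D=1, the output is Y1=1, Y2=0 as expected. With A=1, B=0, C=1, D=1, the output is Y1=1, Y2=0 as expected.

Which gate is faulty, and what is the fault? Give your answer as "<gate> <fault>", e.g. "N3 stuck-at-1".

Fault-free values for test 1 (A=0, B=1, C=1, D=0): N1=0, N2=0, N3=0, N4=0, N5=0, N6=1, N7=1, N8=0, giving Y1=0, Y2=0. Observed Y1=0, Y2=1.
Test 1: faults giving observed Y1=0, Y2=1 are {N2 stuck-at-1, N2 inverted output, N6 stuck-at-0, N6 inverted output, N7 stuck-at-0, N7 inverted output, N8 stuck-at-1, N8 inverted output}.
Test 2 (A=1, B=1, C=0, D=1): fault-free N1=0, N2=1, N3=1, N4=0, N5=1, N6=1, N7=1, N8=0 → Y1=1, Y2=0; observed Y1=1, Y2=0. Eliminates N6 stuck-at-0, N6 inverted output, N7 stuck-at-0, N7 inverted output, N8 stuck-at-1, N8 inverted output.
Test 3 (A=1, B=0, C=1, D=1): fault-free N1=1, N2=1, N3=1, N4=1, N5=1, N6=0, N7=0, N8=0 → Y1=1, Y2=0; observed Y1=1, Y2=0. Eliminates N2 inverted output.
Only N2 stuck-at-1 is consistent with every test.

N2 stuck-at-1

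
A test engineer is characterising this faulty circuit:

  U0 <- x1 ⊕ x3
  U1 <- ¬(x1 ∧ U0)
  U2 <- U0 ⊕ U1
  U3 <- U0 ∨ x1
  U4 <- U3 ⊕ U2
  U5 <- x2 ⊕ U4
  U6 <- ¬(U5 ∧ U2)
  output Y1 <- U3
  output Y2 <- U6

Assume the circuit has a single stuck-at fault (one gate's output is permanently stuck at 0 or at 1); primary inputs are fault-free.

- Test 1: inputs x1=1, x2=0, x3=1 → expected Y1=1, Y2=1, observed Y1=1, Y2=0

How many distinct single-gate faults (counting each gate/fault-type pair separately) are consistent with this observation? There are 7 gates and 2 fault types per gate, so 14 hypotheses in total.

Fault-free: U0=0, U1=1, U2=1, U3=1, U4=0, U5=0, U6=1 → Y1=1, Y2=1. Observed Y1=1, Y2=0.
  U0 stuck-at-0: output Y1=1, Y2=1 ✗
  U0 stuck-at-1: output Y1=1, Y2=1 ✗
  U1 stuck-at-0: output Y1=1, Y2=1 ✗
  U1 stuck-at-1: output Y1=1, Y2=1 ✗
  U2 stuck-at-0: output Y1=1, Y2=1 ✗
  U2 stuck-at-1: output Y1=1, Y2=1 ✗
  U3 stuck-at-0: output Y1=0, Y2=0 ✗
  U3 stuck-at-1: output Y1=1, Y2=1 ✗
  U4 stuck-at-0: output Y1=1, Y2=1 ✗
  U4 stuck-at-1: output Y1=1, Y2=0 ✓
  U5 stuck-at-0: output Y1=1, Y2=1 ✗
  U5 stuck-at-1: output Y1=1, Y2=0 ✓
  U6 stuck-at-0: output Y1=1, Y2=0 ✓
  U6 stuck-at-1: output Y1=1, Y2=1 ✗
Consistent faults: {U4 stuck-at-1, U5 stuck-at-1, U6 stuck-at-0} — 3 in all.

3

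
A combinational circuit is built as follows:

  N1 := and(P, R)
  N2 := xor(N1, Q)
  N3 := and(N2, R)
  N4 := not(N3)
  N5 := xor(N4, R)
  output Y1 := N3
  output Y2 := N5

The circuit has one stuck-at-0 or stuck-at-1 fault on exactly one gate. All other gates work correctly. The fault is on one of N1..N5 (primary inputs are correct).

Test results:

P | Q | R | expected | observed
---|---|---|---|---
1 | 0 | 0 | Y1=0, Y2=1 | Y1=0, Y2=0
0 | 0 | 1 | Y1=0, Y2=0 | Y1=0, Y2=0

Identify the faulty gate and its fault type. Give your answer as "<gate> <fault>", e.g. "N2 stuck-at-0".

N5 stuck-at-0

Fault-free values for test 1 (P=1, Q=0, R=0): N1=0, N2=0, N3=0, N4=1, N5=1, giving Y1=0, Y2=1. Observed Y1=0, Y2=0.
Test 1: faults giving observed Y1=0, Y2=0 are {N4 stuck-at-0, N5 stuck-at-0}.
Test 2 (P=0, Q=0, R=1): fault-free N1=0, N2=0, N3=0, N4=1, N5=0 → Y1=0, Y2=0; observed Y1=0, Y2=0. Eliminates N4 stuck-at-0.
Only N5 stuck-at-0 is consistent with every test.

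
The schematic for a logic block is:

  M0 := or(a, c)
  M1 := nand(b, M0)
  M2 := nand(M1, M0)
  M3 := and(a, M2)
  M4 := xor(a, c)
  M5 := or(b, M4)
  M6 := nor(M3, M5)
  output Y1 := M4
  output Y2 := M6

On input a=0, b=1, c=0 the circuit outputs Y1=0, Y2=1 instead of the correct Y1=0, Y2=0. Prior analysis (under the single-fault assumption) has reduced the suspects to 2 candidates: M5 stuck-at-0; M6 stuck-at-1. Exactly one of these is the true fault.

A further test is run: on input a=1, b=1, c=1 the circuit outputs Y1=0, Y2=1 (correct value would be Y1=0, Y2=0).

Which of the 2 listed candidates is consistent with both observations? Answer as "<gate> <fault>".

Evaluate each candidate on input a=1, b=1, c=1:
  M5 stuck-at-0: M0=1, M1=0, M2=1, M3=1, M4=0, M5=0 [stuck-at-0], M6=0 → Y1=0, Y2=0 — eliminated
  M6 stuck-at-1: M0=1, M1=0, M2=1, M3=1, M4=0, M5=1, M6=1 [stuck-at-1] → Y1=0, Y2=1 — matches
Only M6 stuck-at-1 reproduces the observed Y1=0, Y2=1.

M6 stuck-at-1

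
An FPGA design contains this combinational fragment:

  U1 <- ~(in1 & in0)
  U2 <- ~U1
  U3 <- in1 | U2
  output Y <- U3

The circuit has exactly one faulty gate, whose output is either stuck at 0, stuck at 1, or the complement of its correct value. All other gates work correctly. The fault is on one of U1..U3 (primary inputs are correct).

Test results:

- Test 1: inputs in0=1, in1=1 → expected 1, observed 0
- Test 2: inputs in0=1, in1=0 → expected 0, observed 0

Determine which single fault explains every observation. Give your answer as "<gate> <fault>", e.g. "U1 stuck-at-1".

Fault-free values for test 1 (in0=1, in1=1): U1=0, U2=1, U3=1, giving Y=1. Observed 0.
Test 1: faults giving observed 0 are {U3 stuck-at-0, U3 inverted output}.
Test 2 (in0=1, in1=0): fault-free U1=1, U2=0, U3=0 → 0; observed 0. Eliminates U3 inverted output.
Only U3 stuck-at-0 is consistent with every test.

U3 stuck-at-0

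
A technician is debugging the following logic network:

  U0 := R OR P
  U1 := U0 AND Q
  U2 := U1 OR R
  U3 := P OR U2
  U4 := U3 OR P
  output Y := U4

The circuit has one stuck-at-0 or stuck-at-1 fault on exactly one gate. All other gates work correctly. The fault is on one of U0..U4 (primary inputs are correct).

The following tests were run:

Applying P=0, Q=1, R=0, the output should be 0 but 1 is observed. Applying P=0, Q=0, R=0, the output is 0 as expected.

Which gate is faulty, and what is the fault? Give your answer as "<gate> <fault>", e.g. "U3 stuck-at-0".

U0 stuck-at-1

Fault-free values for test 1 (P=0, Q=1, R=0): U0=0, U1=0, U2=0, U3=0, U4=0, giving Y=0. Observed 1.
Test 1: faults giving observed 1 are {U0 stuck-at-1, U1 stuck-at-1, U2 stuck-at-1, U3 stuck-at-1, U4 stuck-at-1}.
Test 2 (P=0, Q=0, R=0): fault-free U0=0, U1=0, U2=0, U3=0, U4=0 → 0; observed 0. Eliminates U1 stuck-at-1, U2 stuck-at-1, U3 stuck-at-1, U4 stuck-at-1.
Only U0 stuck-at-1 is consistent with every test.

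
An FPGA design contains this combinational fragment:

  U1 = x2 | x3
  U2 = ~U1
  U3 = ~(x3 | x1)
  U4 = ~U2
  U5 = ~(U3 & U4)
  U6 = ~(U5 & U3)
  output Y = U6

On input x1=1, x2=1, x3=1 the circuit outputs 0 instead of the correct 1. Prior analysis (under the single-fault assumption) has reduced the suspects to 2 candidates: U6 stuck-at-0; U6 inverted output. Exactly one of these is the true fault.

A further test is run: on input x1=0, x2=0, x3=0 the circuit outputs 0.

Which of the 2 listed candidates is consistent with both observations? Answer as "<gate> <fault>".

Evaluate each candidate on input x1=0, x2=0, x3=0:
  U6 stuck-at-0: U1=0, U2=1, U3=1, U4=0, U5=1, U6=0 [stuck-at-0] → 0 — matches
  U6 inverted output: U1=0, U2=1, U3=1, U4=0, U5=1, U6=1 [inverted output] → 1 — eliminated
Only U6 stuck-at-0 reproduces the observed 0.

U6 stuck-at-0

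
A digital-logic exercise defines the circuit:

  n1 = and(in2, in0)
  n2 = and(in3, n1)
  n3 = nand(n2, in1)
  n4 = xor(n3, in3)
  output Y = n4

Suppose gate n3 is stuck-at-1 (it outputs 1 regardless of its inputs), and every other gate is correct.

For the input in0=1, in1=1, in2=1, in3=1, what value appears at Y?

Propagate with n3 forced: n1=1, n2=1, n3=1 [stuck-at-1], n4=0.
So Y = 0. (Without the fault it would be 1.)

0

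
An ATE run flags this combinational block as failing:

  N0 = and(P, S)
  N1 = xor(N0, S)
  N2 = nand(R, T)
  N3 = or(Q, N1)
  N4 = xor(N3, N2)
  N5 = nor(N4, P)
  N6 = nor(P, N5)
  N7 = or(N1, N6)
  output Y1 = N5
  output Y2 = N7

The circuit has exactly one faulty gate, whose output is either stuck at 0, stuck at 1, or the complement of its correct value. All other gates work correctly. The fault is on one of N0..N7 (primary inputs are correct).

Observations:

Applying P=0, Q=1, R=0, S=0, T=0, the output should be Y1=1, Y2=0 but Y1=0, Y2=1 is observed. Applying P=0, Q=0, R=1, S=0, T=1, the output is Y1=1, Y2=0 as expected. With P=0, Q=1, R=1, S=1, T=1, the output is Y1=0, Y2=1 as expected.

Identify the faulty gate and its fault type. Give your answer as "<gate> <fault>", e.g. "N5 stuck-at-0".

N2 stuck-at-0

Fault-free values for test 1 (P=0, Q=1, R=0, S=0, T=0): N0=0, N1=0, N2=1, N3=1, N4=0, N5=1, N6=0, N7=0, giving Y1=1, Y2=0. Observed Y1=0, Y2=1.
Test 1: faults giving observed Y1=0, Y2=1 are {N2 stuck-at-0, N2 inverted output, N3 stuck-at-0, N3 inverted output, N4 stuck-at-1, N4 inverted output, N5 stuck-at-0, N5 inverted output}.
Test 2 (P=0, Q=0, R=1, S=0, T=1): fault-free N0=0, N1=0, N2=0, N3=0, N4=0, N5=1, N6=0, N7=0 → Y1=1, Y2=0; observed Y1=1, Y2=0. Eliminates N2 inverted output, N3 inverted output, N4 stuck-at-1, N4 inverted output, N5 stuck-at-0, N5 inverted output.
Test 3 (P=0, Q=1, R=1, S=1, T=1): fault-free N0=0, N1=1, N2=0, N3=1, N4=1, N5=0, N6=1, N7=1 → Y1=0, Y2=1; observed Y1=0, Y2=1. Eliminates N3 stuck-at-0.
Only N2 stuck-at-0 is consistent with every test.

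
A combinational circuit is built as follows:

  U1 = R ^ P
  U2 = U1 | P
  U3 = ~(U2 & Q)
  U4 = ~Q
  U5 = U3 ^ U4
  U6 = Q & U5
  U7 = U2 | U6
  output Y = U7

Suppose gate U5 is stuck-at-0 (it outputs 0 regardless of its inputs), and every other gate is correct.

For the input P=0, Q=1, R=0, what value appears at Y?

Propagate with U5 forced: U1=0, U2=0, U3=1, U4=0, U5=0 [stuck-at-0], U6=0, U7=0.
So Y = 0. (Without the fault it would be 1.)

0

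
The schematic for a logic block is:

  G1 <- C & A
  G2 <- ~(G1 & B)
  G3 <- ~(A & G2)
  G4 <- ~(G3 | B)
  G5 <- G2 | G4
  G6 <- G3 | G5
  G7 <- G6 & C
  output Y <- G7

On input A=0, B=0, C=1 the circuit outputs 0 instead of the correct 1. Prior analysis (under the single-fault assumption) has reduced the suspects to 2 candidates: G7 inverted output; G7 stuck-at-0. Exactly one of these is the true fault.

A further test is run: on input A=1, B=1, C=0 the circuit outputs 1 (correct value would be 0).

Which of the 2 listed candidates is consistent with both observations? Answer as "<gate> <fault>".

Evaluate each candidate on input A=1, B=1, C=0:
  G7 inverted output: G1=0, G2=1, G3=0, G4=0, G5=1, G6=1, G7=1 [inverted output] → 1 — matches
  G7 stuck-at-0: G1=0, G2=1, G3=0, G4=0, G5=1, G6=1, G7=0 [stuck-at-0] → 0 — eliminated
Only G7 inverted output reproduces the observed 1.

G7 inverted output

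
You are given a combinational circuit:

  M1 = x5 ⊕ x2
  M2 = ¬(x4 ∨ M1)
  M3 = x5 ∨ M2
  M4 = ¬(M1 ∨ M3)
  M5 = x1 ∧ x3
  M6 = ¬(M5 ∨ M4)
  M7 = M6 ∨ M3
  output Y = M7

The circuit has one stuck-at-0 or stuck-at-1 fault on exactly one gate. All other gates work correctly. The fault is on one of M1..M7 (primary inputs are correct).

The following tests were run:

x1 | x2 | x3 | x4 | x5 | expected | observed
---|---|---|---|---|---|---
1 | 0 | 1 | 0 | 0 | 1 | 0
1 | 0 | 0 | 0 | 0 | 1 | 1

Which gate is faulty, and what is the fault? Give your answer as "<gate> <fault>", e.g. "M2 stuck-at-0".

M1 stuck-at-1

Fault-free values for test 1 (x1=1, x2=0, x3=1, x4=0, x5=0): M1=0, M2=1, M3=1, M4=0, M5=1, M6=0, M7=1, giving Y=1. Observed 0.
Test 1: faults giving observed 0 are {M1 stuck-at-1, M2 stuck-at-0, M3 stuck-at-0, M7 stuck-at-0}.
Test 2 (x1=1, x2=0, x3=0, x4=0, x5=0): fault-free M1=0, M2=1, M3=1, M4=0, M5=0, M6=1, M7=1 → 1; observed 1. Eliminates M2 stuck-at-0, M3 stuck-at-0, M7 stuck-at-0.
Only M1 stuck-at-1 is consistent with every test.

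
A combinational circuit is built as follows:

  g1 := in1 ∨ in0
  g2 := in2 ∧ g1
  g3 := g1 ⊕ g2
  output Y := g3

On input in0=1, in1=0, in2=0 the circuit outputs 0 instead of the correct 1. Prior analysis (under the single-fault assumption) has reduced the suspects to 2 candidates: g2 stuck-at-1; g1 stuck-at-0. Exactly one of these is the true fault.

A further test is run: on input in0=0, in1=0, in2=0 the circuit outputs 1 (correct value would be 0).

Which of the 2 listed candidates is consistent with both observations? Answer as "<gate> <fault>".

g2 stuck-at-1

Evaluate each candidate on input in0=0, in1=0, in2=0:
  g2 stuck-at-1: g1=0, g2=1 [stuck-at-1], g3=1 → 1 — matches
  g1 stuck-at-0: g1=0 [stuck-at-0], g2=0, g3=0 → 0 — eliminated
Only g2 stuck-at-1 reproduces the observed 1.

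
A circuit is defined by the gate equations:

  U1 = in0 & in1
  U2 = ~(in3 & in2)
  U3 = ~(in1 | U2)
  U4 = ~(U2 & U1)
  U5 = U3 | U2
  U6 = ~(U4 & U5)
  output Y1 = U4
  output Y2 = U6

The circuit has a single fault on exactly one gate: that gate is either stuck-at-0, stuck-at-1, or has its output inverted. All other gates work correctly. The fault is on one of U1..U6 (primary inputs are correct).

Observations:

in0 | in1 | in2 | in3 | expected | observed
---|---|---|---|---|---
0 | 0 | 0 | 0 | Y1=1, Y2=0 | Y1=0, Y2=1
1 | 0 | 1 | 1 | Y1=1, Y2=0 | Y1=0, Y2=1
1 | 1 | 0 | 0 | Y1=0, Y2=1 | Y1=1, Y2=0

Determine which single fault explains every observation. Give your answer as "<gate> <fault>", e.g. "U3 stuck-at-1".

U4 inverted output

Fault-free values for test 1 (in0=0, in1=0, in2=0, in3=0): U1=0, U2=1, U3=0, U4=1, U5=1, U6=0, giving Y1=1, Y2=0. Observed Y1=0, Y2=1.
Test 1: faults giving observed Y1=0, Y2=1 are {U1 stuck-at-1, U1 inverted output, U4 stuck-at-0, U4 inverted output}.
Test 2 (in0=1, in1=0, in2=1, in3=1): fault-free U1=0, U2=0, U3=1, U4=1, U5=1, U6=0 → Y1=1, Y2=0; observed Y1=0, Y2=1. Eliminates U1 stuck-at-1, U1 inverted output.
Test 3 (in0=1, in1=1, in2=0, in3=0): fault-free U1=1, U2=1, U3=0, U4=0, U5=1, U6=1 → Y1=0, Y2=1; observed Y1=1, Y2=0. Eliminates U4 stuck-at-0.
Only U4 inverted output is consistent with every test.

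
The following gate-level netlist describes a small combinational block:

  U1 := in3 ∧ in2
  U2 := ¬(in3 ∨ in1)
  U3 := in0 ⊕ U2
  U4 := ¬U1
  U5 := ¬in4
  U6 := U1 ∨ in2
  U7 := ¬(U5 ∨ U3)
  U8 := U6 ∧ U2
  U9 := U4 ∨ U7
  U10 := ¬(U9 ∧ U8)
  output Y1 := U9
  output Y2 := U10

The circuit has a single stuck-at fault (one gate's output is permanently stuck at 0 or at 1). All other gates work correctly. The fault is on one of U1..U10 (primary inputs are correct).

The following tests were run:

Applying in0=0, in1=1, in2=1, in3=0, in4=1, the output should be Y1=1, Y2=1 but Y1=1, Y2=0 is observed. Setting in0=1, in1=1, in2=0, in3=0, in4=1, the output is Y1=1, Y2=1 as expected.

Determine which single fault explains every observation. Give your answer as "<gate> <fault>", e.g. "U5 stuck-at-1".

Fault-free values for test 1 (in0=0, in1=1, in2=1, in3=0, in4=1): U1=0, U2=0, U3=0, U4=1, U5=0, U6=1, U7=1, U8=0, U9=1, U10=1, giving Y1=1, Y2=1. Observed Y1=1, Y2=0.
Test 1: faults giving observed Y1=1, Y2=0 are {U2 stuck-at-1, U8 stuck-at-1, U10 stuck-at-0}.
Test 2 (in0=1, in1=1, in2=0, in3=0, in4=1): fault-free U1=0, U2=0, U3=1, U4=1, U5=0, U6=0, U7=0, U8=0, U9=1, U10=1 → Y1=1, Y2=1; observed Y1=1, Y2=1. Eliminates U8 stuck-at-1, U10 stuck-at-0.
Only U2 stuck-at-1 is consistent with every test.

U2 stuck-at-1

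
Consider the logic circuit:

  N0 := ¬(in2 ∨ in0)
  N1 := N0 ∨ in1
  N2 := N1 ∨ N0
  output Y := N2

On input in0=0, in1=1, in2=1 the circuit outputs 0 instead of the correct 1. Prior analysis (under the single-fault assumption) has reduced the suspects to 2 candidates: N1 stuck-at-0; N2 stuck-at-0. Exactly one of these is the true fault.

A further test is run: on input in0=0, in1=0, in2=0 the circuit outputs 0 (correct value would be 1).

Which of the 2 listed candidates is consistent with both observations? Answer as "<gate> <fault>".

N2 stuck-at-0

Evaluate each candidate on input in0=0, in1=0, in2=0:
  N1 stuck-at-0: N0=1, N1=0 [stuck-at-0], N2=1 → 1 — eliminated
  N2 stuck-at-0: N0=1, N1=1, N2=0 [stuck-at-0] → 0 — matches
Only N2 stuck-at-0 reproduces the observed 0.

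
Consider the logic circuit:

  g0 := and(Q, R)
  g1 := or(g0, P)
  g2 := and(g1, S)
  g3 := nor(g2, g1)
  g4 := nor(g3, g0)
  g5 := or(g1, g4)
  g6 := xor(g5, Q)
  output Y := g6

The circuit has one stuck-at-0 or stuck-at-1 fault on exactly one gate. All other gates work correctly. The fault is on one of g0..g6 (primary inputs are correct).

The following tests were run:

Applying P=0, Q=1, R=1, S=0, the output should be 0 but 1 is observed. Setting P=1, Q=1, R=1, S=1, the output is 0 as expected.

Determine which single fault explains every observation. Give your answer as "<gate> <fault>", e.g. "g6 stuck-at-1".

Fault-free values for test 1 (P=0, Q=1, R=1, S=0): g0=1, g1=1, g2=0, g3=0, g4=0, g5=1, g6=0, giving Y=0. Observed 1.
Test 1: faults giving observed 1 are {g0 stuck-at-0, g1 stuck-at-0, g5 stuck-at-0, g6 stuck-at-1}.
Test 2 (P=1, Q=1, R=1, S=1): fault-free g0=1, g1=1, g2=1, g3=0, g4=0, g5=1, g6=0 → 0; observed 0. Eliminates g1 stuck-at-0, g5 stuck-at-0, g6 stuck-at-1.
Only g0 stuck-at-0 is consistent with every test.

g0 stuck-at-0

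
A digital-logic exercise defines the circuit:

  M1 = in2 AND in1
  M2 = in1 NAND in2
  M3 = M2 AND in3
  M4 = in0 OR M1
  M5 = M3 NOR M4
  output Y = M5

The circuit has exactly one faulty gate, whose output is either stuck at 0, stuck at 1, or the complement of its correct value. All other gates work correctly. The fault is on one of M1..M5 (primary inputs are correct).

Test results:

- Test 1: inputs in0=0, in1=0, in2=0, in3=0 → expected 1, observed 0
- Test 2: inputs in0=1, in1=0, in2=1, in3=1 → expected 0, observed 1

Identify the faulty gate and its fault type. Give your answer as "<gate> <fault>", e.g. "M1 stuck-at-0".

Fault-free values for test 1 (in0=0, in1=0, in2=0, in3=0): M1=0, M2=1, M3=0, M4=0, M5=1, giving Y=1. Observed 0.
Test 1: faults giving observed 0 are {M1 stuck-at-1, M1 inverted output, M3 stuck-at-1, M3 inverted output, M4 stuck-at-1, M4 inverted output, M5 stuck-at-0, M5 inverted output}.
Test 2 (in0=1, in1=0, in2=1, in3=1): fault-free M1=0, M2=1, M3=1, M4=1, M5=0 → 0; observed 1. Eliminates M1 stuck-at-1, M1 inverted output, M3 stuck-at-1, M3 inverted output, M4 stuck-at-1, M4 inverted output, M5 stuck-at-0.
Only M5 inverted output is consistent with every test.

M5 inverted output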